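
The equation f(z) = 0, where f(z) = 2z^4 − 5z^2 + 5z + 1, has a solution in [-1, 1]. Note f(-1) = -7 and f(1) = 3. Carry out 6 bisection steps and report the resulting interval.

midpoint 0: f = 1 > 0 → [-1, 0]
midpoint -0.5: f = -2.625 < 0 → [-0.5, 0]
midpoint -0.25: f = -0.554688 < 0 → [-0.25, 0]
midpoint -0.125: f = 0.2974 > 0 → [-0.25, -0.125]
midpoint -0.1875: f = -0.1108 < 0 → [-0.1875, -0.125]
midpoint -0.15625: f = 0.0979 > 0 → [-0.1875, -0.15625]

[-0.1875, -0.15625]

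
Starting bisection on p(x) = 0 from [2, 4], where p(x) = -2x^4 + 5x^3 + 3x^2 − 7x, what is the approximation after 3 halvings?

2.75

m = 3, p(m) = -21 (−); new bracket [2, 3]
m = 2.5, p(m) = 1.25 (+); new bracket [2.5, 3]
m = 2.75, p(m) = -6.960938 (−); new bracket [2.5, 2.75]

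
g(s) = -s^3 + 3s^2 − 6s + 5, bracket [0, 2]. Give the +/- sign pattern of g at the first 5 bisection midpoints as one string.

s = 1 gives g = 1, positive; keep [1, 2]
s = 1.5 gives g = -0.625, negative; keep [1, 1.5]
s = 1.25 gives g = 0.234375, positive; keep [1.25, 1.5]
s = 1.375 gives g = -0.1777, negative; keep [1.25, 1.375]
s = 1.3125 gives g = 0.032, positive; keep [1.3125, 1.375]

+-+-+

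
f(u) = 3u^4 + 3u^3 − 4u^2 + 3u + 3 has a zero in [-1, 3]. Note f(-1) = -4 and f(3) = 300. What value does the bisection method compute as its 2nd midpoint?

m = 1, f(m) = 8 (+); new bracket [-1, 1]
m = 0, f(m) = 3 (+); new bracket [-1, 0]

0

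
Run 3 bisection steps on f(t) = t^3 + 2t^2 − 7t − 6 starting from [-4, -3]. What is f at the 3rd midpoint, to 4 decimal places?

-1.9785

t = -3.5 gives f = 0.125, positive; keep [-4, -3.5]
t = -3.75 gives f = -4.359375, negative; keep [-3.75, -3.5]
t = -3.625 gives f = -1.978516, negative; keep [-3.625, -3.5]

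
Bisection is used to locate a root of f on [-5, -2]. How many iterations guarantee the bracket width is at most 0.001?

12

Width after n steps is 3/2^n. Need 2^n ≥ 3/0.001 = 3000.
2^11 = 2048 < 3000 ≤ 2^12 = 4096, so n = 12.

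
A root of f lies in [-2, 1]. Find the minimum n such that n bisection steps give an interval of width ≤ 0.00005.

16

Width after n steps is 3/2^n. Need 2^n ≥ 3/0.00005 = 60000.
2^15 = 32768 < 60000 ≤ 2^16 = 65536, so n = 16.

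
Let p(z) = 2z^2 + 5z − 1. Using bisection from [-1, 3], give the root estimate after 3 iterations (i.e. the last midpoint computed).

midpoint 1: p = 6 > 0 → [-1, 1]
midpoint 0: p = -1 < 0 → [0, 1]
midpoint 0.5: p = 2 > 0 → [0, 0.5]

0.5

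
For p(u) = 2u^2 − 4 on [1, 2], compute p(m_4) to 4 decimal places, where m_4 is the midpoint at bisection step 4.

0.1328

midpoint 1.5: p = 0.5 > 0 → [1, 1.5]
midpoint 1.25: p = -0.875 < 0 → [1.25, 1.5]
midpoint 1.375: p = -0.21875 < 0 → [1.375, 1.5]
midpoint 1.4375: p = 0.1328 > 0 → [1.375, 1.4375]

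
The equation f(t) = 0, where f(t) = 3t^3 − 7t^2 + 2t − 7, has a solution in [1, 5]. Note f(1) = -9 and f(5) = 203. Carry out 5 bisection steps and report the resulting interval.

f(3) = 17 > 0, so the root lies in [1, 3]
f(2) = -7 < 0, so the root lies in [2, 3]
f(2.5) = 1.125 > 0, so the root lies in [2, 2.5]
f(2.25) = -3.7656 < 0, so the root lies in [2.25, 2.5]
f(2.375) = -1.5449 < 0, so the root lies in [2.375, 2.5]

[2.375, 2.5]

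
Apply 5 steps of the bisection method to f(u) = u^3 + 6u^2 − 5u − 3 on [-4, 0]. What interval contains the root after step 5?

f(-2) = 23 > 0, so the root lies in [-2, 0]
f(-1) = 7 > 0, so the root lies in [-1, 0]
f(-0.5) = 0.875 > 0, so the root lies in [-0.5, 0]
f(-0.25) = -1.3906 < 0, so the root lies in [-0.5, -0.25]
f(-0.375) = -0.334 < 0, so the root lies in [-0.5, -0.375]

[-0.5, -0.375]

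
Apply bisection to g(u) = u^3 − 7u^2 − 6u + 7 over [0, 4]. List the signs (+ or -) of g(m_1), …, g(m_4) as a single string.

midpoint 2: g = -25 < 0 → [0, 2]
midpoint 1: g = -5 < 0 → [0, 1]
midpoint 0.5: g = 2.375 > 0 → [0.5, 1]
midpoint 0.75: g = -1.0156 < 0 → [0.5, 0.75]

--+-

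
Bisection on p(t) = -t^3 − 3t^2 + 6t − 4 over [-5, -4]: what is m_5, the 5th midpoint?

-4.53125

m = -4.5, p(m) = -0.625 (−); new bracket [-5, -4.5]
m = -4.75, p(m) = 6.984375 (+); new bracket [-4.75, -4.5]
m = -4.625, p(m) = 3.009766 (+); new bracket [-4.625, -4.5]
m = -4.5625, p(m) = 1.1506 (+); new bracket [-4.5625, -4.5]
m = -4.53125, p(m) = 0.2525 (+); new bracket [-4.53125, -4.5]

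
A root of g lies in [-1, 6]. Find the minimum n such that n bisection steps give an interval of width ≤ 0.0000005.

24

Width after n steps is 7/2^n. Need 2^n ≥ 7/0.0000005 = 14000000.
2^23 = 8388608 < 14000000 ≤ 2^24 = 16777216, so n = 24.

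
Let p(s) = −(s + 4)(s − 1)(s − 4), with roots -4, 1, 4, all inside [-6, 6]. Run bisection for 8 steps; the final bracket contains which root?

-4

p(0) = -16 < 0, so the root lies in [-6, 0]
p(-3) = -28 < 0, so the root lies in [-6, -3]
p(-4.5) = 23.375 > 0, so the root lies in [-4.5, -3]
p(-3.75) = -9.2031 < 0, so the root lies in [-4.5, -3.75]
p(-4.125) = 5.2051 > 0, so the root lies in [-4.125, -3.75]
p(-3.9375) = -2.4495 < 0, so the root lies in [-4.125, -3.9375]
p(-4.03125) = 1.2627 > 0, so the root lies in [-4.03125, -3.9375]
p(-3.984375) = -0.6218 < 0, so the root lies in [-4.03125, -3.984375]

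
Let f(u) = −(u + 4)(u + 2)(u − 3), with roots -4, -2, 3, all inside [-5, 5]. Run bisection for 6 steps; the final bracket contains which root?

3

m = 0, f(m) = 24 (+); new bracket [0, 5]
m = 2.5, f(m) = 14.625 (+); new bracket [2.5, 5]
m = 3.75, f(m) = -33.421875 (−); new bracket [2.5, 3.75]
m = 3.125, f(m) = -4.5645 (−); new bracket [2.5, 3.125]
m = 2.8125, f(m) = 6.1472 (+); new bracket [2.8125, 3.125]
m = 2.96875, f(m) = 1.0821 (+); new bracket [2.96875, 3.125]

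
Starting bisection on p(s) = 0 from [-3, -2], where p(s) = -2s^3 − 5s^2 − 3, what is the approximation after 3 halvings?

-2.625

s = -2.5 gives p = -3, negative; keep [-3, -2.5]
s = -2.75 gives p = 0.78125, positive; keep [-2.75, -2.5]
s = -2.625 gives p = -1.277344, negative; keep [-2.75, -2.625]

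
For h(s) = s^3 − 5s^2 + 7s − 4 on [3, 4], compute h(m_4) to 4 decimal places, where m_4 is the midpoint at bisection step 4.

h(3.5) = 2.125 > 0, so the root lies in [3, 3.5]
h(3.25) = 0.265625 > 0, so the root lies in [3, 3.25]
h(3.125) = -0.435547 < 0, so the root lies in [3.125, 3.25]
h(3.1875) = -0.1028 < 0, so the root lies in [3.1875, 3.25]

-0.1028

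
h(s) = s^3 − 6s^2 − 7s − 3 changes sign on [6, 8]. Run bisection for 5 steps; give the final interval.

midpoint 7: h = -3 < 0 → [7, 8]
midpoint 7.5: h = 28.875 > 0 → [7, 7.5]
midpoint 7.25: h = 11.953125 > 0 → [7, 7.25]
midpoint 7.125: h = 4.2363 > 0 → [7, 7.125]
midpoint 7.0625: h = 0.5588 > 0 → [7, 7.0625]

[7, 7.0625]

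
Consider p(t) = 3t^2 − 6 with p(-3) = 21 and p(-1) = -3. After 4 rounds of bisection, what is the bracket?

midpoint -2: p = 6 > 0 → [-2, -1]
midpoint -1.5: p = 0.75 > 0 → [-1.5, -1]
midpoint -1.25: p = -1.3125 < 0 → [-1.5, -1.25]
midpoint -1.375: p = -0.3281 < 0 → [-1.5, -1.375]

[-1.5, -1.375]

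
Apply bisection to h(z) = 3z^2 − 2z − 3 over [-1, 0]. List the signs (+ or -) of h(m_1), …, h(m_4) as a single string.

z = -0.5 gives h = -1.25, negative; keep [-1, -0.5]
z = -0.75 gives h = 0.1875, positive; keep [-0.75, -0.5]
z = -0.625 gives h = -0.578125, negative; keep [-0.75, -0.625]
z = -0.6875 gives h = -0.207, negative; keep [-0.75, -0.6875]

-+--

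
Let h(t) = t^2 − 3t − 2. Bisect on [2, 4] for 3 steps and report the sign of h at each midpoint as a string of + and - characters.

h(3) = -2 < 0, so the root lies in [3, 4]
h(3.5) = -0.25 < 0, so the root lies in [3.5, 4]
h(3.75) = 0.8125 > 0, so the root lies in [3.5, 3.75]

--+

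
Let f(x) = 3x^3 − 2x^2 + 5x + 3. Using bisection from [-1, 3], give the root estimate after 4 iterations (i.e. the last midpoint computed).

-0.25

f(1) = 9 > 0, so the root lies in [-1, 1]
f(0) = 3 > 0, so the root lies in [-1, 0]
f(-0.5) = -0.375 < 0, so the root lies in [-0.5, 0]
f(-0.25) = 1.5781 > 0, so the root lies in [-0.5, -0.25]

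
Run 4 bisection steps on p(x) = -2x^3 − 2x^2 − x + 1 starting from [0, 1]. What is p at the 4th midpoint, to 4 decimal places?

0.0122

m = 0.5, p(m) = -0.25 (−); new bracket [0, 0.5]
m = 0.25, p(m) = 0.59375 (+); new bracket [0.25, 0.5]
m = 0.375, p(m) = 0.238281 (+); new bracket [0.375, 0.5]
m = 0.4375, p(m) = 0.0122 (+); new bracket [0.4375, 0.5]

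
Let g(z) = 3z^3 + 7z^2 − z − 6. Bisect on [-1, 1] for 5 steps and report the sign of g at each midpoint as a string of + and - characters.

g(0) = -6 < 0, so the root lies in [0, 1]
g(0.5) = -4.375 < 0, so the root lies in [0.5, 1]
g(0.75) = -1.546875 < 0, so the root lies in [0.75, 1]
g(0.875) = 0.4941 > 0, so the root lies in [0.75, 0.875]
g(0.8125) = -0.5823 < 0, so the root lies in [0.8125, 0.875]

---+-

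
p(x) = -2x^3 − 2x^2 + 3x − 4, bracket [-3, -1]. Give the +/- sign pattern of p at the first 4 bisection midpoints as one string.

-++-

m = -2, p(m) = -2 (−); new bracket [-3, -2]
m = -2.5, p(m) = 7.25 (+); new bracket [-2.5, -2]
m = -2.25, p(m) = 1.90625 (+); new bracket [-2.25, -2]
m = -2.125, p(m) = -0.2148 (−); new bracket [-2.25, -2.125]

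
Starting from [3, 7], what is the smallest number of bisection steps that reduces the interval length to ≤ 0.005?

Width after n steps is 4/2^n. Need 2^n ≥ 4/0.005 = 800.
2^9 = 512 < 800 ≤ 2^10 = 1024, so n = 10.

10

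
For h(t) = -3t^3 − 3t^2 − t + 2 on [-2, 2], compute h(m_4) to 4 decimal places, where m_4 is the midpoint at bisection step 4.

m = 0, h(m) = 2 (+); new bracket [0, 2]
m = 1, h(m) = -5 (−); new bracket [0, 1]
m = 0.5, h(m) = 0.375 (+); new bracket [0.5, 1]
m = 0.75, h(m) = -1.7031 (−); new bracket [0.5, 0.75]

-1.7031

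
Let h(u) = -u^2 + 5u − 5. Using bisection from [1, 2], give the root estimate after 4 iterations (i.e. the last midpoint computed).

1.4375

u = 1.5 gives h = 0.25, positive; keep [1, 1.5]
u = 1.25 gives h = -0.3125, negative; keep [1.25, 1.5]
u = 1.375 gives h = -0.015625, negative; keep [1.375, 1.5]
u = 1.4375 gives h = 0.1211, positive; keep [1.375, 1.4375]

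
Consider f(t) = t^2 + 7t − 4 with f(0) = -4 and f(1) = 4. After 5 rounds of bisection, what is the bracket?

[0.5, 0.53125]

m = 0.5, f(m) = -0.25 (−); new bracket [0.5, 1]
m = 0.75, f(m) = 1.8125 (+); new bracket [0.5, 0.75]
m = 0.625, f(m) = 0.765625 (+); new bracket [0.5, 0.625]
m = 0.5625, f(m) = 0.2539 (+); new bracket [0.5, 0.5625]
m = 0.53125, f(m) = 0.001 (+); new bracket [0.5, 0.53125]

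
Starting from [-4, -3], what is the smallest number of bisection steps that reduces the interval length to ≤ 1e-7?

Width after n steps is 1/2^n. Need 2^n ≥ 1/1e-7 = 10000000.
2^23 = 8388608 < 10000000 ≤ 2^24 = 16777216, so n = 24.

24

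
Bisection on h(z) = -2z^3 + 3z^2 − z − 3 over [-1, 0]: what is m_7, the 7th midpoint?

m = -0.5, h(m) = -1.5 (−); new bracket [-1, -0.5]
m = -0.75, h(m) = 0.28125 (+); new bracket [-0.75, -0.5]
m = -0.625, h(m) = -0.714844 (−); new bracket [-0.75, -0.625]
m = -0.6875, h(m) = -0.2446 (−); new bracket [-0.75, -0.6875]
m = -0.71875, h(m) = 0.0112 (+); new bracket [-0.71875, -0.6875]
m = -0.703125, h(m) = -0.1185 (−); new bracket [-0.71875, -0.703125]
m = -0.7109375, h(m) = -0.0541 (−); new bracket [-0.71875, -0.7109375]

-0.7109375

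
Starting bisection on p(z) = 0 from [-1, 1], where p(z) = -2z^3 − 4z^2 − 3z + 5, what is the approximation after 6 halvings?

0.71875

midpoint 0: p = 5 > 0 → [0, 1]
midpoint 0.5: p = 2.25 > 0 → [0.5, 1]
midpoint 0.75: p = -0.34375 < 0 → [0.5, 0.75]
midpoint 0.625: p = 1.0742 > 0 → [0.625, 0.75]
midpoint 0.6875: p = 0.397 > 0 → [0.6875, 0.75]
midpoint 0.71875: p = 0.0347 > 0 → [0.71875, 0.75]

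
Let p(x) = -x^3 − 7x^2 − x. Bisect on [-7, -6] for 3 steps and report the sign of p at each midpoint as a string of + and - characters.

m = -6.5, p(m) = -14.625 (−); new bracket [-7, -6.5]
m = -6.75, p(m) = -4.640625 (−); new bracket [-7, -6.75]
m = -6.875, p(m) = 0.966797 (+); new bracket [-6.875, -6.75]

--+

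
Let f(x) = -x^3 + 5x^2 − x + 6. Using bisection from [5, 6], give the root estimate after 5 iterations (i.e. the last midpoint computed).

5.03125

midpoint 5.5: f = -14.625 < 0 → [5, 5.5]
midpoint 5.25: f = -6.140625 < 0 → [5, 5.25]
midpoint 5.125: f = -2.408203 < 0 → [5, 5.125]
midpoint 5.0625: f = -0.6643 < 0 → [5, 5.0625]
midpoint 5.03125: f = 0.1777 > 0 → [5.03125, 5.0625]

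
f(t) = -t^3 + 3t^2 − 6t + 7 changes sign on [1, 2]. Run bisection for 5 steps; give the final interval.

f(1.5) = 1.375 > 0, so the root lies in [1.5, 2]
f(1.75) = 0.328125 > 0, so the root lies in [1.75, 2]
f(1.875) = -0.294922 < 0, so the root lies in [1.75, 1.875]
f(1.8125) = 0.0261 > 0, so the root lies in [1.8125, 1.875]
f(1.84375) = -0.1319 < 0, so the root lies in [1.8125, 1.84375]

[1.8125, 1.84375]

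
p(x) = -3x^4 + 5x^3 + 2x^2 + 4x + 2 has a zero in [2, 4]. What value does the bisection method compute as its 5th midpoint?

2.3125

p(3) = -76 < 0, so the root lies in [2, 3]
p(2.5) = -14.5625 < 0, so the root lies in [2, 2.5]
p(2.25) = 1.191406 > 0, so the root lies in [2.25, 2.5]
p(2.375) = -5.6863 < 0, so the root lies in [2.25, 2.375]
p(2.3125) = -2.0147 < 0, so the root lies in [2.25, 2.3125]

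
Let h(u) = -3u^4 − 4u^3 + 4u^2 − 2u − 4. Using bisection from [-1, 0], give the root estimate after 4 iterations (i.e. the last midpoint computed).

-0.6875

u = -0.5 gives h = -1.6875, negative; keep [-1, -0.5]
u = -0.75 gives h = 0.488281, positive; keep [-0.75, -0.5]
u = -0.625 gives h = -0.668701, negative; keep [-0.75, -0.625]
u = -0.6875 gives h = -0.1048, negative; keep [-0.75, -0.6875]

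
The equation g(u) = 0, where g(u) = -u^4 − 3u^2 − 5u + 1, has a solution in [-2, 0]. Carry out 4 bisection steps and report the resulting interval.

[-1.375, -1.25]

m = -1, g(m) = 2 (+); new bracket [-2, -1]
m = -1.5, g(m) = -3.3125 (−); new bracket [-1.5, -1]
m = -1.25, g(m) = 0.121094 (+); new bracket [-1.5, -1.25]
m = -1.375, g(m) = -1.3713 (−); new bracket [-1.375, -1.25]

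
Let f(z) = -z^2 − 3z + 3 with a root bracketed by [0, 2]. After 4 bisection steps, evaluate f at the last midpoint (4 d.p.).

-0.3906

z = 1 gives f = -1, negative; keep [0, 1]
z = 0.5 gives f = 1.25, positive; keep [0.5, 1]
z = 0.75 gives f = 0.1875, positive; keep [0.75, 1]
z = 0.875 gives f = -0.3906, negative; keep [0.75, 0.875]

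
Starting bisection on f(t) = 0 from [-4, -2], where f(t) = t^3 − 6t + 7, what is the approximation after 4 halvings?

m = -3, f(m) = -2 (−); new bracket [-3, -2]
m = -2.5, f(m) = 6.375 (+); new bracket [-3, -2.5]
m = -2.75, f(m) = 2.703125 (+); new bracket [-3, -2.75]
m = -2.875, f(m) = 0.4863 (+); new bracket [-3, -2.875]

-2.875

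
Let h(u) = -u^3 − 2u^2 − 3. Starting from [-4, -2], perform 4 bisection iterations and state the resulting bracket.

[-2.5, -2.375]

m = -3, h(m) = 6 (+); new bracket [-3, -2]
m = -2.5, h(m) = 0.125 (+); new bracket [-2.5, -2]
m = -2.25, h(m) = -1.734375 (−); new bracket [-2.5, -2.25]
m = -2.375, h(m) = -0.8848 (−); new bracket [-2.5, -2.375]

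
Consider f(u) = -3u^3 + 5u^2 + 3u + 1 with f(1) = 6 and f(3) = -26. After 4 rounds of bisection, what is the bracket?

[2.125, 2.25]

u = 2 gives f = 3, positive; keep [2, 3]
u = 2.5 gives f = -7.125, negative; keep [2, 2.5]
u = 2.25 gives f = -1.109375, negative; keep [2, 2.25]
u = 2.125 gives f = 1.166, positive; keep [2.125, 2.25]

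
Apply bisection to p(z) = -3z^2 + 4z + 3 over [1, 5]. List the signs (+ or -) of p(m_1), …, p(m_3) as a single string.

--+

m = 3, p(m) = -12 (−); new bracket [1, 3]
m = 2, p(m) = -1 (−); new bracket [1, 2]
m = 1.5, p(m) = 2.25 (+); new bracket [1.5, 2]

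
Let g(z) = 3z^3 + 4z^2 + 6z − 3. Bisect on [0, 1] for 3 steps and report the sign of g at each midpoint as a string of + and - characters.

+--

m = 0.5, g(m) = 1.375 (+); new bracket [0, 0.5]
m = 0.25, g(m) = -1.203125 (−); new bracket [0.25, 0.5]
m = 0.375, g(m) = -0.029297 (−); new bracket [0.375, 0.5]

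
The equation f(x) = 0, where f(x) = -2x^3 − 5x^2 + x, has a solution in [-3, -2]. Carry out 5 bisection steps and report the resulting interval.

midpoint -2.5: f = -2.5 < 0 → [-3, -2.5]
midpoint -2.75: f = 1.03125 > 0 → [-2.75, -2.5]
midpoint -2.625: f = -0.902344 < 0 → [-2.75, -2.625]
midpoint -2.6875: f = 0.021 > 0 → [-2.6875, -2.625]
midpoint -2.65625: f = -0.4514 < 0 → [-2.6875, -2.65625]

[-2.6875, -2.65625]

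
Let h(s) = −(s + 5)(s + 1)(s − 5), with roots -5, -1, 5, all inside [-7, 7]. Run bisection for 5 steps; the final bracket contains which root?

5

h(0) = 25 > 0, so the root lies in [0, 7]
h(3.5) = 57.375 > 0, so the root lies in [3.5, 7]
h(5.25) = -16.015625 < 0, so the root lies in [3.5, 5.25]
h(4.375) = 31.4941 > 0, so the root lies in [4.375, 5.25]
h(4.8125) = 10.6941 > 0, so the root lies in [4.8125, 5.25]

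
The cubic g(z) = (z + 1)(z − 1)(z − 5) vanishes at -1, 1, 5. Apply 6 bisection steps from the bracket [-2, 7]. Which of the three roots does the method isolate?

g(2.5) = -13.125 < 0, so the root lies in [2.5, 7]
g(4.75) = -5.390625 < 0, so the root lies in [4.75, 7]
g(5.875) = 29.326172 > 0, so the root lies in [4.75, 5.875]
g(5.3125) = 8.5071 > 0, so the root lies in [4.75, 5.3125]
g(5.03125) = 0.7598 > 0, so the root lies in [4.75, 5.03125]
g(4.890625) = -2.5067 < 0, so the root lies in [4.890625, 5.03125]

5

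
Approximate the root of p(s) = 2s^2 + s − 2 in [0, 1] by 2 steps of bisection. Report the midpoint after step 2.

0.75

midpoint 0.5: p = -1 < 0 → [0.5, 1]
midpoint 0.75: p = -0.125 < 0 → [0.75, 1]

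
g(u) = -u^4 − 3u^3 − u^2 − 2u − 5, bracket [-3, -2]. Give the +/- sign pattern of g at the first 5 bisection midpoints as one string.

+-+--

m = -2.5, g(m) = 1.5625 (+); new bracket [-3, -2.5]
m = -2.75, g(m) = -1.863281 (−); new bracket [-2.75, -2.5]
m = -2.625, g(m) = 0.142334 (+); new bracket [-2.75, -2.625]
m = -2.6875, g(m) = -0.7818 (−); new bracket [-2.6875, -2.625]
m = -2.65625, g(m) = -0.3007 (−); new bracket [-2.65625, -2.625]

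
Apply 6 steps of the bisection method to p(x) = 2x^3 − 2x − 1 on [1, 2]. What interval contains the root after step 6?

m = 1.5, p(m) = 2.75 (+); new bracket [1, 1.5]
m = 1.25, p(m) = 0.40625 (+); new bracket [1, 1.25]
m = 1.125, p(m) = -0.402344 (−); new bracket [1.125, 1.25]
m = 1.1875, p(m) = -0.0259 (−); new bracket [1.1875, 1.25]
m = 1.21875, p(m) = 0.183 (+); new bracket [1.1875, 1.21875]
m = 1.203125, p(m) = 0.0768 (+); new bracket [1.1875, 1.203125]

[1.1875, 1.203125]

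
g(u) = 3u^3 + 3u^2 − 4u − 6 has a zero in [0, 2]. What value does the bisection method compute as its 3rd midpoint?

m = 1, g(m) = -4 (−); new bracket [1, 2]
m = 1.5, g(m) = 4.875 (+); new bracket [1, 1.5]
m = 1.25, g(m) = -0.453125 (−); new bracket [1.25, 1.5]

1.25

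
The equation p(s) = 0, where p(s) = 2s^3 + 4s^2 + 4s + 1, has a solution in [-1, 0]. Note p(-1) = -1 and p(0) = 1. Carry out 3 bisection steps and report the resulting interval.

[-0.375, -0.25]

m = -0.5, p(m) = -0.25 (−); new bracket [-0.5, 0]
m = -0.25, p(m) = 0.21875 (+); new bracket [-0.5, -0.25]
m = -0.375, p(m) = -0.042969 (−); new bracket [-0.375, -0.25]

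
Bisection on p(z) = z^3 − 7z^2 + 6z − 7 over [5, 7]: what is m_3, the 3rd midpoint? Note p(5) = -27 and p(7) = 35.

6.25

midpoint 6: p = -7 < 0 → [6, 7]
midpoint 6.5: p = 10.875 > 0 → [6, 6.5]
midpoint 6.25: p = 1.203125 > 0 → [6, 6.25]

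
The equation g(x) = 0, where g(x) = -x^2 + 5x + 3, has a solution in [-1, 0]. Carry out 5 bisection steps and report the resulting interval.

[-0.5625, -0.53125]

g(-0.5) = 0.25 > 0, so the root lies in [-1, -0.5]
g(-0.75) = -1.3125 < 0, so the root lies in [-0.75, -0.5]
g(-0.625) = -0.515625 < 0, so the root lies in [-0.625, -0.5]
g(-0.5625) = -0.1289 < 0, so the root lies in [-0.5625, -0.5]
g(-0.53125) = 0.0615 > 0, so the root lies in [-0.5625, -0.53125]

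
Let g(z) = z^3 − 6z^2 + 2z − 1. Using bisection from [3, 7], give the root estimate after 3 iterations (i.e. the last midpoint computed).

g(5) = -16 < 0, so the root lies in [5, 7]
g(6) = 11 > 0, so the root lies in [5, 6]
g(5.5) = -5.125 < 0, so the root lies in [5.5, 6]

5.5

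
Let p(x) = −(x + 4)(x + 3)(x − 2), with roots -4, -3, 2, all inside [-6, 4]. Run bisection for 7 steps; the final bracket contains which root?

2

p(-1) = 18 > 0, so the root lies in [-1, 4]
p(1.5) = 12.375 > 0, so the root lies in [1.5, 4]
p(2.75) = -29.109375 < 0, so the root lies in [1.5, 2.75]
p(2.125) = -3.9238 < 0, so the root lies in [1.5, 2.125]
p(1.8125) = 5.2449 > 0, so the root lies in [1.8125, 2.125]
p(1.96875) = 0.9268 > 0, so the root lies in [1.96875, 2.125]
p(2.046875) = -1.4305 < 0, so the root lies in [1.96875, 2.046875]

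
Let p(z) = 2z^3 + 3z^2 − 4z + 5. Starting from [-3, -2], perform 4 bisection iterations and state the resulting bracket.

m = -2.5, p(m) = 2.5 (+); new bracket [-3, -2.5]
m = -2.75, p(m) = -2.90625 (−); new bracket [-2.75, -2.5]
m = -2.625, p(m) = -0.003906 (−); new bracket [-2.625, -2.5]
m = -2.5625, p(m) = 1.2964 (+); new bracket [-2.625, -2.5625]

[-2.625, -2.5625]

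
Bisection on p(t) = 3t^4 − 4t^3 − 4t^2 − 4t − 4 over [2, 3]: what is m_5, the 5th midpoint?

t = 2.5 gives p = 15.6875, positive; keep [2, 2.5]
t = 2.25 gives p = -1.925781, negative; keep [2.25, 2.5]
t = 2.375 gives p = 5.801514, positive; keep [2.25, 2.375]
t = 2.3125 gives p = 1.6858, positive; keep [2.25, 2.3125]
t = 2.28125 gives p = -0.1808, negative; keep [2.28125, 2.3125]

2.28125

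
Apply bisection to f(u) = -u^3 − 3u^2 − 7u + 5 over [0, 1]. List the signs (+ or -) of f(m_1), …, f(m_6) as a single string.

+---++

midpoint 0.5: f = 0.625 > 0 → [0.5, 1]
midpoint 0.75: f = -2.359375 < 0 → [0.5, 0.75]
midpoint 0.625: f = -0.791016 < 0 → [0.5, 0.625]
midpoint 0.5625: f = -0.0647 < 0 → [0.5, 0.5625]
midpoint 0.53125: f = 0.2846 > 0 → [0.53125, 0.5625]
midpoint 0.546875: f = 0.1111 > 0 → [0.546875, 0.5625]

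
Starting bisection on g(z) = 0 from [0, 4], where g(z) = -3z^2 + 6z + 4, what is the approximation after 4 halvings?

2.75

midpoint 2: g = 4 > 0 → [2, 4]
midpoint 3: g = -5 < 0 → [2, 3]
midpoint 2.5: g = 0.25 > 0 → [2.5, 3]
midpoint 2.75: g = -2.1875 < 0 → [2.5, 2.75]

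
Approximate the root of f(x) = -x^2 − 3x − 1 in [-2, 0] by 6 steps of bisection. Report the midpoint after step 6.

f(-1) = 1 > 0, so the root lies in [-1, 0]
f(-0.5) = 0.25 > 0, so the root lies in [-0.5, 0]
f(-0.25) = -0.3125 < 0, so the root lies in [-0.5, -0.25]
f(-0.375) = -0.0156 < 0, so the root lies in [-0.5, -0.375]
f(-0.4375) = 0.1211 > 0, so the root lies in [-0.4375, -0.375]
f(-0.40625) = 0.0537 > 0, so the root lies in [-0.40625, -0.375]

-0.40625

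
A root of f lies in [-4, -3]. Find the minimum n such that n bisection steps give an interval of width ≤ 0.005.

8

Width after n steps is 1/2^n. Need 2^n ≥ 1/0.005 = 200.
2^7 = 128 < 200 ≤ 2^8 = 256, so n = 8.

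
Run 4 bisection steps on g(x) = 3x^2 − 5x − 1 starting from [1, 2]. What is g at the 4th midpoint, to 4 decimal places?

-0.2070

midpoint 1.5: g = -1.75 < 0 → [1.5, 2]
midpoint 1.75: g = -0.5625 < 0 → [1.75, 2]
midpoint 1.875: g = 0.171875 > 0 → [1.75, 1.875]
midpoint 1.8125: g = -0.207 < 0 → [1.8125, 1.875]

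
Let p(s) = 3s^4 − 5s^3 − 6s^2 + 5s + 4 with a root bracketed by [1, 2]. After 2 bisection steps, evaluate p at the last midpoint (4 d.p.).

-1.5664

s = 1.5 gives p = -3.6875, negative; keep [1, 1.5]
s = 1.25 gives p = -1.566406, negative; keep [1, 1.25]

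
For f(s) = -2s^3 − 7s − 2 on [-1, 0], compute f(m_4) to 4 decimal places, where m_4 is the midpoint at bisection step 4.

midpoint -0.5: f = 1.75 > 0 → [-0.5, 0]
midpoint -0.25: f = -0.21875 < 0 → [-0.5, -0.25]
midpoint -0.375: f = 0.730469 > 0 → [-0.375, -0.25]
midpoint -0.3125: f = 0.2485 > 0 → [-0.3125, -0.25]

0.2485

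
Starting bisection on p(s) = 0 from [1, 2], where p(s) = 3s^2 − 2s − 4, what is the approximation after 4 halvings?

m = 1.5, p(m) = -0.25 (−); new bracket [1.5, 2]
m = 1.75, p(m) = 1.6875 (+); new bracket [1.5, 1.75]
m = 1.625, p(m) = 0.671875 (+); new bracket [1.5, 1.625]
m = 1.5625, p(m) = 0.1992 (+); new bracket [1.5, 1.5625]

1.5625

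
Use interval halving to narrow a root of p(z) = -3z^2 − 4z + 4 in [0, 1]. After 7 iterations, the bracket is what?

p(0.5) = 1.25 > 0, so the root lies in [0.5, 1]
p(0.75) = -0.6875 < 0, so the root lies in [0.5, 0.75]
p(0.625) = 0.328125 > 0, so the root lies in [0.625, 0.75]
p(0.6875) = -0.168 < 0, so the root lies in [0.625, 0.6875]
p(0.65625) = 0.083 > 0, so the root lies in [0.65625, 0.6875]
p(0.671875) = -0.0417 < 0, so the root lies in [0.65625, 0.671875]
p(0.6640625) = 0.0208 > 0, so the root lies in [0.6640625, 0.671875]

[0.6640625, 0.671875]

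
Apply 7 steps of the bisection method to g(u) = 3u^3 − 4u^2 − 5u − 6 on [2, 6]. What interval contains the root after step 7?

midpoint 4: g = 102 > 0 → [2, 4]
midpoint 3: g = 24 > 0 → [2, 3]
midpoint 2.5: g = 3.375 > 0 → [2, 2.5]
midpoint 2.25: g = -3.3281 < 0 → [2.25, 2.5]
midpoint 2.375: g = -0.248 < 0 → [2.375, 2.5]
midpoint 2.4375: g = 1.4934 > 0 → [2.375, 2.4375]
midpoint 2.40625: g = 0.6054 > 0 → [2.375, 2.40625]

[2.375, 2.40625]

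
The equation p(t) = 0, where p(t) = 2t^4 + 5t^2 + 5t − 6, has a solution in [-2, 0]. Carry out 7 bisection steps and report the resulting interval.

[-1.234375, -1.21875]

p(-1) = -4 < 0, so the root lies in [-2, -1]
p(-1.5) = 7.875 > 0, so the root lies in [-1.5, -1]
p(-1.25) = 0.445312 > 0, so the root lies in [-1.25, -1]
p(-1.125) = -2.0933 < 0, so the root lies in [-1.25, -1.125]
p(-1.1875) = -0.9096 < 0, so the root lies in [-1.25, -1.1875]
p(-1.21875) = -0.2545 < 0, so the root lies in [-1.25, -1.21875]
p(-1.234375) = 0.0897 > 0, so the root lies in [-1.234375, -1.21875]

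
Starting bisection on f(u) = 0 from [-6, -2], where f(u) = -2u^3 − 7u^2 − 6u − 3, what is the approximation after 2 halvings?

-3

f(-4) = 37 > 0, so the root lies in [-4, -2]
f(-3) = 6 > 0, so the root lies in [-3, -2]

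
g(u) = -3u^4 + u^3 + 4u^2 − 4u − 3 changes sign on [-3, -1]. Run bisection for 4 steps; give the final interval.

m = -2, g(m) = -35 (−); new bracket [-2, -1]
m = -1.5, g(m) = -6.5625 (−); new bracket [-1.5, -1]
m = -1.25, g(m) = -1.027344 (−); new bracket [-1.25, -1]
m = -1.125, g(m) = 0.3333 (+); new bracket [-1.25, -1.125]

[-1.25, -1.125]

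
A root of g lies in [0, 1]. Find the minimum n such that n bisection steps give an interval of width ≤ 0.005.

Width after n steps is 1/2^n. Need 2^n ≥ 1/0.005 = 200.
2^7 = 128 < 200 ≤ 2^8 = 256, so n = 8.

8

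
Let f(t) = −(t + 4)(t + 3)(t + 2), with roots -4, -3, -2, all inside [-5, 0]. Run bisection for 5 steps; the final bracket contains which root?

-2

f(-2.5) = 0.375 > 0, so the root lies in [-2.5, 0]
f(-1.25) = -3.609375 < 0, so the root lies in [-2.5, -1.25]
f(-1.875) = -0.298828 < 0, so the root lies in [-2.5, -1.875]
f(-2.1875) = 0.2761 > 0, so the root lies in [-2.1875, -1.875]
f(-2.03125) = 0.0596 > 0, so the root lies in [-2.03125, -1.875]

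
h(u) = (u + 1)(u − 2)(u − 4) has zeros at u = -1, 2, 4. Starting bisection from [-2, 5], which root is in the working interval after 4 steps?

-1

midpoint 1.5: h = 3.125 > 0 → [-2, 1.5]
midpoint -0.25: h = 7.171875 > 0 → [-2, -0.25]
midpoint -1.125: h = -2.001953 < 0 → [-1.125, -0.25]
midpoint -0.6875: h = 3.9368 > 0 → [-1.125, -0.6875]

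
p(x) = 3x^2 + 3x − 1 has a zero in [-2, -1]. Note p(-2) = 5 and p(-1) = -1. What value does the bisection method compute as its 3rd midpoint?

m = -1.5, p(m) = 1.25 (+); new bracket [-1.5, -1]
m = -1.25, p(m) = -0.0625 (−); new bracket [-1.5, -1.25]
m = -1.375, p(m) = 0.546875 (+); new bracket [-1.375, -1.25]

-1.375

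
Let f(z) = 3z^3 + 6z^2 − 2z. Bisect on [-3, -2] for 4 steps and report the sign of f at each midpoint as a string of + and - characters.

m = -2.5, f(m) = -4.375 (−); new bracket [-2.5, -2]
m = -2.25, f(m) = 0.703125 (+); new bracket [-2.5, -2.25]
m = -2.375, f(m) = -1.595703 (−); new bracket [-2.375, -2.25]
m = -2.3125, f(m) = -0.3884 (−); new bracket [-2.3125, -2.25]

-+--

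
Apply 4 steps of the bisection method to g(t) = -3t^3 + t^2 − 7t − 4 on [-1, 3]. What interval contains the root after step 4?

[-0.5, -0.25]

g(1) = -13 < 0, so the root lies in [-1, 1]
g(0) = -4 < 0, so the root lies in [-1, 0]
g(-0.5) = 0.125 > 0, so the root lies in [-0.5, 0]
g(-0.25) = -2.1406 < 0, so the root lies in [-0.5, -0.25]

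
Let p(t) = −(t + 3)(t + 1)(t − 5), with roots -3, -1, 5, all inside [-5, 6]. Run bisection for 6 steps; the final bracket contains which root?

5

p(0.5) = 23.625 > 0, so the root lies in [0.5, 6]
p(3.25) = 46.484375 > 0, so the root lies in [3.25, 6]
p(4.625) = 16.083984 > 0, so the root lies in [4.625, 6]
p(5.3125) = -16.3977 < 0, so the root lies in [4.625, 5.3125]
p(4.96875) = 1.4864 > 0, so the root lies in [4.96875, 5.3125]
p(5.140625) = -7.0296 < 0, so the root lies in [4.96875, 5.140625]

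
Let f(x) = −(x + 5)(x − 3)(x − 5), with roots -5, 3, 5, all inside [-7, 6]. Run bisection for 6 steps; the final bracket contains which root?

-5

x = -0.5 gives f = -86.625, negative; keep [-7, -0.5]
x = -3.75 gives f = -73.828125, negative; keep [-7, -3.75]
x = -5.375 gives f = 32.583984, positive; keep [-5.375, -3.75]
x = -4.5625 gives f = -31.6384, negative; keep [-5.375, -4.5625]
x = -4.96875 gives f = -2.4825, negative; keep [-5.375, -4.96875]
x = -5.171875 gives f = 14.2868, positive; keep [-5.171875, -4.96875]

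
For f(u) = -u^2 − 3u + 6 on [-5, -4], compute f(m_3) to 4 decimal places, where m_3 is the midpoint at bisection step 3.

-0.0156

u = -4.5 gives f = -0.75, negative; keep [-4.5, -4]
u = -4.25 gives f = 0.6875, positive; keep [-4.5, -4.25]
u = -4.375 gives f = -0.015625, negative; keep [-4.375, -4.25]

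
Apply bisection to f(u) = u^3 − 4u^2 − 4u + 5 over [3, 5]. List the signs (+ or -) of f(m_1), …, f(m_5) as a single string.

--+-+

midpoint 4: f = -11 < 0 → [4, 5]
midpoint 4.5: f = -2.875 < 0 → [4.5, 5]
midpoint 4.75: f = 2.921875 > 0 → [4.5, 4.75]
midpoint 4.625: f = -0.1309 < 0 → [4.625, 4.75]
midpoint 4.6875: f = 1.3562 > 0 → [4.625, 4.6875]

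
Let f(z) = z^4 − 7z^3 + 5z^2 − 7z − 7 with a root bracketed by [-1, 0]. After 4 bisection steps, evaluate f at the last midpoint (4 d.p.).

f(-0.5) = -1.3125 < 0, so the root lies in [-1, -0.5]
f(-0.75) = 4.332031 > 0, so the root lies in [-0.75, -0.5]
f(-0.625) = 1.189697 > 0, so the root lies in [-0.625, -0.5]
f(-0.5625) = -0.1345 < 0, so the root lies in [-0.625, -0.5625]

-0.1345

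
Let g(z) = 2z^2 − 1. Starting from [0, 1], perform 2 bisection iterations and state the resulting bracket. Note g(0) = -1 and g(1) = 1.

midpoint 0.5: g = -0.5 < 0 → [0.5, 1]
midpoint 0.75: g = 0.125 > 0 → [0.5, 0.75]

[0.5, 0.75]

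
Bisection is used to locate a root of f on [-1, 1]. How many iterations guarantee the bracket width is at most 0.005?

9

Width after n steps is 2/2^n. Need 2^n ≥ 2/0.005 = 400.
2^8 = 256 < 400 ≤ 2^9 = 512, so n = 9.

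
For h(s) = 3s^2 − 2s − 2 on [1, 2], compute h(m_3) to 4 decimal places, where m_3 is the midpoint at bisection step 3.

-0.4531

m = 1.5, h(m) = 1.75 (+); new bracket [1, 1.5]
m = 1.25, h(m) = 0.1875 (+); new bracket [1, 1.25]
m = 1.125, h(m) = -0.453125 (−); new bracket [1.125, 1.25]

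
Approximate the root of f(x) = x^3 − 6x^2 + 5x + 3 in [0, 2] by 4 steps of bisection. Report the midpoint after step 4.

f(1) = 3 > 0, so the root lies in [1, 2]
f(1.5) = 0.375 > 0, so the root lies in [1.5, 2]
f(1.75) = -1.265625 < 0, so the root lies in [1.5, 1.75]
f(1.625) = -0.4277 < 0, so the root lies in [1.5, 1.625]

1.625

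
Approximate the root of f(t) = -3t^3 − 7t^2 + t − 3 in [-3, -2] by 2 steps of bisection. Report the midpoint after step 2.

t = -2.5 gives f = -2.375, negative; keep [-3, -2.5]
t = -2.75 gives f = 3.703125, positive; keep [-2.75, -2.5]

-2.75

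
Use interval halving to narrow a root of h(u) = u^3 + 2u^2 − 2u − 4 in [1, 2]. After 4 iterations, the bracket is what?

u = 1.5 gives h = 0.875, positive; keep [1, 1.5]
u = 1.25 gives h = -1.421875, negative; keep [1.25, 1.5]
u = 1.375 gives h = -0.369141, negative; keep [1.375, 1.5]
u = 1.4375 gives h = 0.2283, positive; keep [1.375, 1.4375]

[1.375, 1.4375]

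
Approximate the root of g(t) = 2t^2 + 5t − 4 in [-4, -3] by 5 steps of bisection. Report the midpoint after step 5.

-3.15625

m = -3.5, g(m) = 3 (+); new bracket [-3.5, -3]
m = -3.25, g(m) = 0.875 (+); new bracket [-3.25, -3]
m = -3.125, g(m) = -0.09375 (−); new bracket [-3.25, -3.125]
m = -3.1875, g(m) = 0.3828 (+); new bracket [-3.1875, -3.125]
m = -3.15625, g(m) = 0.1426 (+); new bracket [-3.15625, -3.125]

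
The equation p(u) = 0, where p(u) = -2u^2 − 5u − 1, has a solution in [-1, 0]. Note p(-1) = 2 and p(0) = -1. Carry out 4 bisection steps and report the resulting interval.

[-0.25, -0.1875]

p(-0.5) = 1 > 0, so the root lies in [-0.5, 0]
p(-0.25) = 0.125 > 0, so the root lies in [-0.25, 0]
p(-0.125) = -0.40625 < 0, so the root lies in [-0.25, -0.125]
p(-0.1875) = -0.1328 < 0, so the root lies in [-0.25, -0.1875]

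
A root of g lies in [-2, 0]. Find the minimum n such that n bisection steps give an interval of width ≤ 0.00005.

16

Width after n steps is 2/2^n. Need 2^n ≥ 2/0.00005 = 40000.
2^15 = 32768 < 40000 ≤ 2^16 = 65536, so n = 16.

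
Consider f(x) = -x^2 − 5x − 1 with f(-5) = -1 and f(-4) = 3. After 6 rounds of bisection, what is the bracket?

[-4.796875, -4.78125]

f(-4.5) = 1.25 > 0, so the root lies in [-5, -4.5]
f(-4.75) = 0.1875 > 0, so the root lies in [-5, -4.75]
f(-4.875) = -0.390625 < 0, so the root lies in [-4.875, -4.75]
f(-4.8125) = -0.0977 < 0, so the root lies in [-4.8125, -4.75]
f(-4.78125) = 0.0459 > 0, so the root lies in [-4.8125, -4.78125]
f(-4.796875) = -0.0256 < 0, so the root lies in [-4.796875, -4.78125]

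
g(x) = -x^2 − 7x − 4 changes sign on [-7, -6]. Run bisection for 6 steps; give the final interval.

x = -6.5 gives g = -0.75, negative; keep [-6.5, -6]
x = -6.25 gives g = 0.6875, positive; keep [-6.5, -6.25]
x = -6.375 gives g = -0.015625, negative; keep [-6.375, -6.25]
x = -6.3125 gives g = 0.3398, positive; keep [-6.375, -6.3125]
x = -6.34375 gives g = 0.1631, positive; keep [-6.375, -6.34375]
x = -6.359375 gives g = 0.074, positive; keep [-6.375, -6.359375]

[-6.375, -6.359375]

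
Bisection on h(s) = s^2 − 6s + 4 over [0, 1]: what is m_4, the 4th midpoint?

0.8125

h(0.5) = 1.25 > 0, so the root lies in [0.5, 1]
h(0.75) = 0.0625 > 0, so the root lies in [0.75, 1]
h(0.875) = -0.484375 < 0, so the root lies in [0.75, 0.875]
h(0.8125) = -0.2148 < 0, so the root lies in [0.75, 0.8125]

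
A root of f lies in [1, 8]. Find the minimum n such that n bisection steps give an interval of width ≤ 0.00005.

18

Width after n steps is 7/2^n. Need 2^n ≥ 7/0.00005 = 140000.
2^17 = 131072 < 140000 ≤ 2^18 = 262144, so n = 18.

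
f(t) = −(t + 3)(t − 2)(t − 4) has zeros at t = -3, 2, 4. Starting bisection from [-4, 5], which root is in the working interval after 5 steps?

t = 0.5 gives f = -18.375, negative; keep [-4, 0.5]
t = -1.75 gives f = -26.953125, negative; keep [-4, -1.75]
t = -2.875 gives f = -4.189453, negative; keep [-4, -2.875]
t = -3.4375 gives f = 17.6931, positive; keep [-3.4375, -2.875]
t = -3.15625 gives f = 5.7655, positive; keep [-3.15625, -2.875]

-3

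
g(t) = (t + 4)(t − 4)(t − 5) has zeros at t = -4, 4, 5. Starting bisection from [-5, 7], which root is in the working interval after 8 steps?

midpoint 1: g = 60 > 0 → [-5, 1]
midpoint -2: g = 84 > 0 → [-5, -2]
midpoint -3.5: g = 31.875 > 0 → [-5, -3.5]
midpoint -4.25: g = -19.0781 < 0 → [-4.25, -3.5]
midpoint -3.875: g = 8.7363 > 0 → [-4.25, -3.875]
midpoint -4.0625: g = -4.5667 < 0 → [-4.0625, -3.875]
midpoint -3.96875: g = 2.2334 > 0 → [-4.0625, -3.96875]
midpoint -4.015625: g = -1.1292 < 0 → [-4.015625, -3.96875]

-4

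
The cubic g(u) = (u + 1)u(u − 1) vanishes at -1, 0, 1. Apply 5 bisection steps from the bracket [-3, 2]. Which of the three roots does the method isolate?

m = -0.5, g(m) = 0.375 (+); new bracket [-3, -0.5]
m = -1.75, g(m) = -3.609375 (−); new bracket [-1.75, -0.5]
m = -1.125, g(m) = -0.298828 (−); new bracket [-1.125, -0.5]
m = -0.8125, g(m) = 0.2761 (+); new bracket [-1.125, -0.8125]
m = -0.96875, g(m) = 0.0596 (+); new bracket [-1.125, -0.96875]

-1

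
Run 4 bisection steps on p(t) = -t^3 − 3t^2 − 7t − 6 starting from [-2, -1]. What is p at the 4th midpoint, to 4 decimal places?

p(-1.5) = 1.125 > 0, so the root lies in [-1.5, -1]
p(-1.25) = 0.015625 > 0, so the root lies in [-1.25, -1]
p(-1.125) = -0.498047 < 0, so the root lies in [-1.25, -1.125]
p(-1.1875) = -0.2434 < 0, so the root lies in [-1.25, -1.1875]

-0.2434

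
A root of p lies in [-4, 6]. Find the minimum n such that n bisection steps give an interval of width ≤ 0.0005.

Width after n steps is 10/2^n. Need 2^n ≥ 10/0.0005 = 20000.
2^14 = 16384 < 20000 ≤ 2^15 = 32768, so n = 15.

15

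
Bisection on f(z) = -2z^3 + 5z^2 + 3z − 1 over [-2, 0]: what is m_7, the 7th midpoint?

-0.703125

f(-1) = 3 > 0, so the root lies in [-1, 0]
f(-0.5) = -1 < 0, so the root lies in [-1, -0.5]
f(-0.75) = 0.40625 > 0, so the root lies in [-0.75, -0.5]
f(-0.625) = -0.4336 < 0, so the root lies in [-0.75, -0.625]
f(-0.6875) = -0.0493 < 0, so the root lies in [-0.75, -0.6875]
f(-0.71875) = 0.1694 > 0, so the root lies in [-0.71875, -0.6875]
f(-0.703125) = 0.0578 > 0, so the root lies in [-0.703125, -0.6875]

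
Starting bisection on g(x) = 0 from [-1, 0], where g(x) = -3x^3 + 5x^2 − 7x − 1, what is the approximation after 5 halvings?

-0.15625

m = -0.5, g(m) = 4.125 (+); new bracket [-0.5, 0]
m = -0.25, g(m) = 1.109375 (+); new bracket [-0.25, 0]
m = -0.125, g(m) = -0.041016 (−); new bracket [-0.25, -0.125]
m = -0.1875, g(m) = 0.5081 (+); new bracket [-0.1875, -0.125]
m = -0.15625, g(m) = 0.2273 (+); new bracket [-0.15625, -0.125]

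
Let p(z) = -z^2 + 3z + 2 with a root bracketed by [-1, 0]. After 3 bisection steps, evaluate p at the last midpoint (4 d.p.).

-0.2656

midpoint -0.5: p = 0.25 > 0 → [-1, -0.5]
midpoint -0.75: p = -0.8125 < 0 → [-0.75, -0.5]
midpoint -0.625: p = -0.265625 < 0 → [-0.625, -0.5]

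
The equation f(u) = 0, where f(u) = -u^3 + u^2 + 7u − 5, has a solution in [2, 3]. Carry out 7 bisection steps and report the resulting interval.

[2.8359375, 2.84375]

f(2.5) = 3.125 > 0, so the root lies in [2.5, 3]
f(2.75) = 1.015625 > 0, so the root lies in [2.75, 3]
f(2.875) = -0.373047 < 0, so the root lies in [2.75, 2.875]
f(2.8125) = 0.3503 > 0, so the root lies in [2.8125, 2.875]
f(2.84375) = -0.004 < 0, so the root lies in [2.8125, 2.84375]
f(2.828125) = 0.175 > 0, so the root lies in [2.828125, 2.84375]
f(2.8359375) = 0.086 > 0, so the root lies in [2.8359375, 2.84375]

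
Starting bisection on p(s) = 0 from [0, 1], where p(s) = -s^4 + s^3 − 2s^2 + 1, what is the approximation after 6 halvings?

m = 0.5, p(m) = 0.5625 (+); new bracket [0.5, 1]
m = 0.75, p(m) = -0.019531 (−); new bracket [0.5, 0.75]
m = 0.625, p(m) = 0.310303 (+); new bracket [0.625, 0.75]
m = 0.6875, p(m) = 0.1562 (+); new bracket [0.6875, 0.75]
m = 0.71875, p(m) = 0.0712 (+); new bracket [0.71875, 0.75]
m = 0.734375, p(m) = 0.0266 (+); new bracket [0.734375, 0.75]

0.734375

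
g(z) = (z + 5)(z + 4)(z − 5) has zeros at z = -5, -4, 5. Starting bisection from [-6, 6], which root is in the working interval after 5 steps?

5

g(0) = -100 < 0, so the root lies in [0, 6]
g(3) = -112 < 0, so the root lies in [3, 6]
g(4.5) = -40.375 < 0, so the root lies in [4.5, 6]
g(5.25) = 23.7031 > 0, so the root lies in [4.5, 5.25]
g(4.875) = -10.9551 < 0, so the root lies in [4.875, 5.25]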